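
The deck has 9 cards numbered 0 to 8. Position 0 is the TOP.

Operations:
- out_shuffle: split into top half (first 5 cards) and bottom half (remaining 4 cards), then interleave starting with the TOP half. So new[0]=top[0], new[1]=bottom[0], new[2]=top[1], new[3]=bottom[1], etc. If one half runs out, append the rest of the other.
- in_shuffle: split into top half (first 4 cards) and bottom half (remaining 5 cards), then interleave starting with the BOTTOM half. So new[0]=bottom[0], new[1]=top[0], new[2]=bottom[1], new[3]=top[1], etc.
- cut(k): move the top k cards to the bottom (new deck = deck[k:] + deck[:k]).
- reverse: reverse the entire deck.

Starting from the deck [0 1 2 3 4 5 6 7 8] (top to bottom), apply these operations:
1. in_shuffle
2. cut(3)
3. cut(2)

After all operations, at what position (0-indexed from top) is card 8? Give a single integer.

Answer: 3

Derivation:
After op 1 (in_shuffle): [4 0 5 1 6 2 7 3 8]
After op 2 (cut(3)): [1 6 2 7 3 8 4 0 5]
After op 3 (cut(2)): [2 7 3 8 4 0 5 1 6]
Card 8 is at position 3.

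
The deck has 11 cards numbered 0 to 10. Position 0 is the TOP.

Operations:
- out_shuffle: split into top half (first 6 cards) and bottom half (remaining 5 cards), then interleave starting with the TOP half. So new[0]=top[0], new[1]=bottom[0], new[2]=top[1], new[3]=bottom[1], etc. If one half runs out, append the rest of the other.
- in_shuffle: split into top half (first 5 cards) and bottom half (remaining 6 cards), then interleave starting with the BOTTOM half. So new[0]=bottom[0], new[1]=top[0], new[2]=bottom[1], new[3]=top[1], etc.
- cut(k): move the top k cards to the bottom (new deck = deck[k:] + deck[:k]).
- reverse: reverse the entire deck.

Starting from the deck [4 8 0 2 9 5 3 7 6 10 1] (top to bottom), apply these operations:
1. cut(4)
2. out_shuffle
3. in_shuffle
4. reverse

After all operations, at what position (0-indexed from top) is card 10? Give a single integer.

After op 1 (cut(4)): [9 5 3 7 6 10 1 4 8 0 2]
After op 2 (out_shuffle): [9 1 5 4 3 8 7 0 6 2 10]
After op 3 (in_shuffle): [8 9 7 1 0 5 6 4 2 3 10]
After op 4 (reverse): [10 3 2 4 6 5 0 1 7 9 8]
Card 10 is at position 0.

Answer: 0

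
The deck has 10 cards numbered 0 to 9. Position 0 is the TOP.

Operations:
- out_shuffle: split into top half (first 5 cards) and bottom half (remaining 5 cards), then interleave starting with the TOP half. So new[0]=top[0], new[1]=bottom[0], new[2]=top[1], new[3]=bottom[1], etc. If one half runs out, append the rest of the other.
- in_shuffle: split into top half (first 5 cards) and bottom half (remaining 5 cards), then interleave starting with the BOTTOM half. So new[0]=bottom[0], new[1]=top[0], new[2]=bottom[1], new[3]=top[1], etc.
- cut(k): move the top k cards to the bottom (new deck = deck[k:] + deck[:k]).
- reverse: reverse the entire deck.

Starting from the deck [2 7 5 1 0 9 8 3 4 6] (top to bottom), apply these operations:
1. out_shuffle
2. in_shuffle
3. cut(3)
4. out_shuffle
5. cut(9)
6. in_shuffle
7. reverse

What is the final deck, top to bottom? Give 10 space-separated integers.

After op 1 (out_shuffle): [2 9 7 8 5 3 1 4 0 6]
After op 2 (in_shuffle): [3 2 1 9 4 7 0 8 6 5]
After op 3 (cut(3)): [9 4 7 0 8 6 5 3 2 1]
After op 4 (out_shuffle): [9 6 4 5 7 3 0 2 8 1]
After op 5 (cut(9)): [1 9 6 4 5 7 3 0 2 8]
After op 6 (in_shuffle): [7 1 3 9 0 6 2 4 8 5]
After op 7 (reverse): [5 8 4 2 6 0 9 3 1 7]

Answer: 5 8 4 2 6 0 9 3 1 7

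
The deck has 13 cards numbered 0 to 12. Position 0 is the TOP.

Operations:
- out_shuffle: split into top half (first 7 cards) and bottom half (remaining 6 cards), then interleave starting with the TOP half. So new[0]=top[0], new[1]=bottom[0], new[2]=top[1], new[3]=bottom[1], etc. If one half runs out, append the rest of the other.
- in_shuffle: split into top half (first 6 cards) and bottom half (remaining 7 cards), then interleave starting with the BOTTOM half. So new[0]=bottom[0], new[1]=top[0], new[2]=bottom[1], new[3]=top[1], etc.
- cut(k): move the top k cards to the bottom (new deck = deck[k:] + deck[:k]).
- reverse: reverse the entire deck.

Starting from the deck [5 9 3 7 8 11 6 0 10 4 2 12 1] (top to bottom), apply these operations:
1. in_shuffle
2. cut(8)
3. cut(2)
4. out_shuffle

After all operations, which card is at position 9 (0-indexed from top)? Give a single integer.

After op 1 (in_shuffle): [6 5 0 9 10 3 4 7 2 8 12 11 1]
After op 2 (cut(8)): [2 8 12 11 1 6 5 0 9 10 3 4 7]
After op 3 (cut(2)): [12 11 1 6 5 0 9 10 3 4 7 2 8]
After op 4 (out_shuffle): [12 10 11 3 1 4 6 7 5 2 0 8 9]
Position 9: card 2.

Answer: 2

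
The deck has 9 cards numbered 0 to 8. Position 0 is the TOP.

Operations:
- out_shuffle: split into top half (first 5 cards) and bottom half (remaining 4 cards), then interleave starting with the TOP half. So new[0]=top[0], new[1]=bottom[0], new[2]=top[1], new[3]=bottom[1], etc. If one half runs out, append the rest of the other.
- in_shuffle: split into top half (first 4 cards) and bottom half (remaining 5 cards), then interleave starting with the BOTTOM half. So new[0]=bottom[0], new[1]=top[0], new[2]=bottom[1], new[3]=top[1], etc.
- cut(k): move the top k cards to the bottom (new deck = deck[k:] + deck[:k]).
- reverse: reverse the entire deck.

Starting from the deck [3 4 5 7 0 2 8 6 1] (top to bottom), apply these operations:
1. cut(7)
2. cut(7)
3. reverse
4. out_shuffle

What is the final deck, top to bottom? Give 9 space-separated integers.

After op 1 (cut(7)): [6 1 3 4 5 7 0 2 8]
After op 2 (cut(7)): [2 8 6 1 3 4 5 7 0]
After op 3 (reverse): [0 7 5 4 3 1 6 8 2]
After op 4 (out_shuffle): [0 1 7 6 5 8 4 2 3]

Answer: 0 1 7 6 5 8 4 2 3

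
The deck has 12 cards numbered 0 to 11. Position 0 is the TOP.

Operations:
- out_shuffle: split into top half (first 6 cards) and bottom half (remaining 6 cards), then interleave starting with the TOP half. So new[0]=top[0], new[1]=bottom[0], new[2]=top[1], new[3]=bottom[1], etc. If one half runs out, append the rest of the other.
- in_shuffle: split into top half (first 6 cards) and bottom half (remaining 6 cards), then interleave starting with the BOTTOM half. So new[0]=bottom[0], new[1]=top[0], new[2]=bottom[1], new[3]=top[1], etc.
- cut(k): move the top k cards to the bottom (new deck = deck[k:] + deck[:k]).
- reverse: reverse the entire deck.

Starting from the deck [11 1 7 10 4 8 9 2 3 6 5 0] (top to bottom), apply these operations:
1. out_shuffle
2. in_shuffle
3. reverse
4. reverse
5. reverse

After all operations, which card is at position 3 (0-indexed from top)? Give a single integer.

After op 1 (out_shuffle): [11 9 1 2 7 3 10 6 4 5 8 0]
After op 2 (in_shuffle): [10 11 6 9 4 1 5 2 8 7 0 3]
After op 3 (reverse): [3 0 7 8 2 5 1 4 9 6 11 10]
After op 4 (reverse): [10 11 6 9 4 1 5 2 8 7 0 3]
After op 5 (reverse): [3 0 7 8 2 5 1 4 9 6 11 10]
Position 3: card 8.

Answer: 8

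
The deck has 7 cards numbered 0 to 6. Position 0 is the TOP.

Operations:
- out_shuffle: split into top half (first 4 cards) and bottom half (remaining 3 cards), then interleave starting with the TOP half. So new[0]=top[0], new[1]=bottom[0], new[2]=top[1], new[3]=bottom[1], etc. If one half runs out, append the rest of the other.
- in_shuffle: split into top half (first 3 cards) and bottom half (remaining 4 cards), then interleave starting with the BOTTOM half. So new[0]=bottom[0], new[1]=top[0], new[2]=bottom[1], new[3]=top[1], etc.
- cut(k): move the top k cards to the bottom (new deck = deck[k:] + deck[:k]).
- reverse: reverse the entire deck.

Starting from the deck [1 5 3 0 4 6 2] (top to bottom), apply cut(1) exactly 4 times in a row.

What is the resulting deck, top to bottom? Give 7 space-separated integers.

After op 1 (cut(1)): [5 3 0 4 6 2 1]
After op 2 (cut(1)): [3 0 4 6 2 1 5]
After op 3 (cut(1)): [0 4 6 2 1 5 3]
After op 4 (cut(1)): [4 6 2 1 5 3 0]

Answer: 4 6 2 1 5 3 0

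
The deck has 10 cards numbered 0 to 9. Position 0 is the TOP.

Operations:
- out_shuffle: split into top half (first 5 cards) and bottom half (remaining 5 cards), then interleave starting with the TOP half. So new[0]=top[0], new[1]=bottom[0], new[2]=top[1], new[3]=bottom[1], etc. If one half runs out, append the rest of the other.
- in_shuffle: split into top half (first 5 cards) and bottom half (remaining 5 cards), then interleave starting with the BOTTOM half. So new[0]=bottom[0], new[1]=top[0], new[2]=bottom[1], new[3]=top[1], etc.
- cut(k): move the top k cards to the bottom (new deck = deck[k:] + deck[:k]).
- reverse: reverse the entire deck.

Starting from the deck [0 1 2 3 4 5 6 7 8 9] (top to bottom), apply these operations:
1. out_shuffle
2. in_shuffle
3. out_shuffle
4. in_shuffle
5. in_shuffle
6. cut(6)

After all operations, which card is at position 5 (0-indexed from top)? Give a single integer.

Answer: 6

Derivation:
After op 1 (out_shuffle): [0 5 1 6 2 7 3 8 4 9]
After op 2 (in_shuffle): [7 0 3 5 8 1 4 6 9 2]
After op 3 (out_shuffle): [7 1 0 4 3 6 5 9 8 2]
After op 4 (in_shuffle): [6 7 5 1 9 0 8 4 2 3]
After op 5 (in_shuffle): [0 6 8 7 4 5 2 1 3 9]
After op 6 (cut(6)): [2 1 3 9 0 6 8 7 4 5]
Position 5: card 6.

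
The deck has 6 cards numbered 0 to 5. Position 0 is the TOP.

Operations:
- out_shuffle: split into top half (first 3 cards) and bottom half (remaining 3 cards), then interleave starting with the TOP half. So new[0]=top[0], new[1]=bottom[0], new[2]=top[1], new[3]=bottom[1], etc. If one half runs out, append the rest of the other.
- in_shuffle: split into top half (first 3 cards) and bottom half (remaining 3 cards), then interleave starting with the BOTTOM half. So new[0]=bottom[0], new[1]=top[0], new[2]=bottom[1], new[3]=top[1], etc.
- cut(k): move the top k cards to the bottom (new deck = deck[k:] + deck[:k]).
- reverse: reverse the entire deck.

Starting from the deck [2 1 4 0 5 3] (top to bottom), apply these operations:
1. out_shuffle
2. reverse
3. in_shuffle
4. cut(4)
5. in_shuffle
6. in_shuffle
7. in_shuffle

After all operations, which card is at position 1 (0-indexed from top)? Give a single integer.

Answer: 5

Derivation:
After op 1 (out_shuffle): [2 0 1 5 4 3]
After op 2 (reverse): [3 4 5 1 0 2]
After op 3 (in_shuffle): [1 3 0 4 2 5]
After op 4 (cut(4)): [2 5 1 3 0 4]
After op 5 (in_shuffle): [3 2 0 5 4 1]
After op 6 (in_shuffle): [5 3 4 2 1 0]
After op 7 (in_shuffle): [2 5 1 3 0 4]
Position 1: card 5.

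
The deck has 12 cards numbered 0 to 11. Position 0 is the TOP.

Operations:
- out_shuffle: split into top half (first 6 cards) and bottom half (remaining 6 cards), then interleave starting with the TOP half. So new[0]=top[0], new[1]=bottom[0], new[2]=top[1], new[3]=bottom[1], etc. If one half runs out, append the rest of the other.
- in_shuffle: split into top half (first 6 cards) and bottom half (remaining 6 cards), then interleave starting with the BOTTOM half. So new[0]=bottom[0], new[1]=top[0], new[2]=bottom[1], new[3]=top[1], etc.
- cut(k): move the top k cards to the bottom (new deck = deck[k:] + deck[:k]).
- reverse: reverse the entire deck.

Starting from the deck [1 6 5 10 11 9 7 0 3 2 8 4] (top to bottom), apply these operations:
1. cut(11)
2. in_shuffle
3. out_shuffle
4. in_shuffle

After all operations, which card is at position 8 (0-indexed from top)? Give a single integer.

Answer: 6

Derivation:
After op 1 (cut(11)): [4 1 6 5 10 11 9 7 0 3 2 8]
After op 2 (in_shuffle): [9 4 7 1 0 6 3 5 2 10 8 11]
After op 3 (out_shuffle): [9 3 4 5 7 2 1 10 0 8 6 11]
After op 4 (in_shuffle): [1 9 10 3 0 4 8 5 6 7 11 2]
Position 8: card 6.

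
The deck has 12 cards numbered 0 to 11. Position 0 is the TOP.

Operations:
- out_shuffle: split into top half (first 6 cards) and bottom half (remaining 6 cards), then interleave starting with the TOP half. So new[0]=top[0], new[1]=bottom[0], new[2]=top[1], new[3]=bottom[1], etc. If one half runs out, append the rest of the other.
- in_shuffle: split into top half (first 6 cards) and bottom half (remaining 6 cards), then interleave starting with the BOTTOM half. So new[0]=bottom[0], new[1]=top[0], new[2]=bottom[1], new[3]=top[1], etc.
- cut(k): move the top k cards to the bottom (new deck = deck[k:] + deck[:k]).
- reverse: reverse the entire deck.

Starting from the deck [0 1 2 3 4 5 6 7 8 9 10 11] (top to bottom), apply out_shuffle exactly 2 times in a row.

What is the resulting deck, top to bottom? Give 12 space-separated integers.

Answer: 0 3 6 9 1 4 7 10 2 5 8 11

Derivation:
After op 1 (out_shuffle): [0 6 1 7 2 8 3 9 4 10 5 11]
After op 2 (out_shuffle): [0 3 6 9 1 4 7 10 2 5 8 11]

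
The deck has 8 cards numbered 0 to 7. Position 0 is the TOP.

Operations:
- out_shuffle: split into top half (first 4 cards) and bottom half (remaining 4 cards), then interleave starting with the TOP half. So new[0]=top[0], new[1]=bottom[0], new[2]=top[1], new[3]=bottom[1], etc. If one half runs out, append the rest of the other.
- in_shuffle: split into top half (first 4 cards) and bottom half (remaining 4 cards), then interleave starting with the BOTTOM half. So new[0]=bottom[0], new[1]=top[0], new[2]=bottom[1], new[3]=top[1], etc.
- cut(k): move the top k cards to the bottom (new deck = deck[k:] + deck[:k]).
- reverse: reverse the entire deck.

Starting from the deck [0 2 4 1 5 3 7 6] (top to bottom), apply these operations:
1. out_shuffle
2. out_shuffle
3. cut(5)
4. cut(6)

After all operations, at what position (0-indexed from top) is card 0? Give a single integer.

Answer: 5

Derivation:
After op 1 (out_shuffle): [0 5 2 3 4 7 1 6]
After op 2 (out_shuffle): [0 4 5 7 2 1 3 6]
After op 3 (cut(5)): [1 3 6 0 4 5 7 2]
After op 4 (cut(6)): [7 2 1 3 6 0 4 5]
Card 0 is at position 5.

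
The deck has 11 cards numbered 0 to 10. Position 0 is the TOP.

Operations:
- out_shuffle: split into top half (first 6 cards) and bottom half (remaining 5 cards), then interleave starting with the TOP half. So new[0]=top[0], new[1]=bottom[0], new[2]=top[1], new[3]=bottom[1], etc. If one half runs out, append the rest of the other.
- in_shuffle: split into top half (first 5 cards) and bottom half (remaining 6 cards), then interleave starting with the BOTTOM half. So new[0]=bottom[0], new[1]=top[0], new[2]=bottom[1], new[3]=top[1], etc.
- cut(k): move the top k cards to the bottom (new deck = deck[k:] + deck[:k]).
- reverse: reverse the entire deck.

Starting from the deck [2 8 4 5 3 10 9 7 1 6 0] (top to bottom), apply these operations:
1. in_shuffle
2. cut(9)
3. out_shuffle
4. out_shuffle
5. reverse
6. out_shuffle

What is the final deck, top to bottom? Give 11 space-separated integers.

After op 1 (in_shuffle): [10 2 9 8 7 4 1 5 6 3 0]
After op 2 (cut(9)): [3 0 10 2 9 8 7 4 1 5 6]
After op 3 (out_shuffle): [3 7 0 4 10 1 2 5 9 6 8]
After op 4 (out_shuffle): [3 2 7 5 0 9 4 6 10 8 1]
After op 5 (reverse): [1 8 10 6 4 9 0 5 7 2 3]
After op 6 (out_shuffle): [1 0 8 5 10 7 6 2 4 3 9]

Answer: 1 0 8 5 10 7 6 2 4 3 9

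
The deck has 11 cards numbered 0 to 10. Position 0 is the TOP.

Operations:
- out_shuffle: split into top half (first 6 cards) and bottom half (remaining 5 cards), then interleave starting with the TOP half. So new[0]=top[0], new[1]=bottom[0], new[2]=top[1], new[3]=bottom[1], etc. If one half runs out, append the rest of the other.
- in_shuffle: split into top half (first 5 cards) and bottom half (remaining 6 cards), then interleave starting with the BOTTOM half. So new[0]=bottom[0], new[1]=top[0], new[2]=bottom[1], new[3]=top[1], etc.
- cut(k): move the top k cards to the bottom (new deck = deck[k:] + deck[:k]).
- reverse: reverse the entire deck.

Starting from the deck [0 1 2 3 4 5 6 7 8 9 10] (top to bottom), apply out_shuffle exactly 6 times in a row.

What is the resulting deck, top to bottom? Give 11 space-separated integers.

After op 1 (out_shuffle): [0 6 1 7 2 8 3 9 4 10 5]
After op 2 (out_shuffle): [0 3 6 9 1 4 7 10 2 5 8]
After op 3 (out_shuffle): [0 7 3 10 6 2 9 5 1 8 4]
After op 4 (out_shuffle): [0 9 7 5 3 1 10 8 6 4 2]
After op 5 (out_shuffle): [0 10 9 8 7 6 5 4 3 2 1]
After op 6 (out_shuffle): [0 5 10 4 9 3 8 2 7 1 6]

Answer: 0 5 10 4 9 3 8 2 7 1 6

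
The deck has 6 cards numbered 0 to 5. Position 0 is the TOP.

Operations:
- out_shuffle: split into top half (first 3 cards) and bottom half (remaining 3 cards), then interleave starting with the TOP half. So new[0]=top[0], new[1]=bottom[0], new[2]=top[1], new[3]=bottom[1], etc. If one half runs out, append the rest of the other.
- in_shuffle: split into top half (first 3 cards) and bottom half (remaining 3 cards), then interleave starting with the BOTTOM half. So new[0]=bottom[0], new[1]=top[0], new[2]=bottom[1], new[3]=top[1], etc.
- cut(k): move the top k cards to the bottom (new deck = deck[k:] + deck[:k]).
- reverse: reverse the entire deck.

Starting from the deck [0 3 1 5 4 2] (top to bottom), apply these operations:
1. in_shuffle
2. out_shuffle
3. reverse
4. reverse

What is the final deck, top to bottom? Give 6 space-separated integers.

After op 1 (in_shuffle): [5 0 4 3 2 1]
After op 2 (out_shuffle): [5 3 0 2 4 1]
After op 3 (reverse): [1 4 2 0 3 5]
After op 4 (reverse): [5 3 0 2 4 1]

Answer: 5 3 0 2 4 1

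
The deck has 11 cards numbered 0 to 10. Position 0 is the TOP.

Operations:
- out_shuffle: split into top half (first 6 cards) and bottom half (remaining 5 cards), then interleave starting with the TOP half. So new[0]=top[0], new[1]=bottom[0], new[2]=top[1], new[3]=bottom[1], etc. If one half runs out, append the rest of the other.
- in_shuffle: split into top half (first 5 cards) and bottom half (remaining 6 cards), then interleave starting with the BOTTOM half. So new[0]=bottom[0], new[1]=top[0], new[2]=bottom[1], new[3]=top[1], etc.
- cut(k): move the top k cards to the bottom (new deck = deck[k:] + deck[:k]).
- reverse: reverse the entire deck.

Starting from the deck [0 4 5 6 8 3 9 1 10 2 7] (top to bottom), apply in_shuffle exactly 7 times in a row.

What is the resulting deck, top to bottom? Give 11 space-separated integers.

After op 1 (in_shuffle): [3 0 9 4 1 5 10 6 2 8 7]
After op 2 (in_shuffle): [5 3 10 0 6 9 2 4 8 1 7]
After op 3 (in_shuffle): [9 5 2 3 4 10 8 0 1 6 7]
After op 4 (in_shuffle): [10 9 8 5 0 2 1 3 6 4 7]
After op 5 (in_shuffle): [2 10 1 9 3 8 6 5 4 0 7]
After op 6 (in_shuffle): [8 2 6 10 5 1 4 9 0 3 7]
After op 7 (in_shuffle): [1 8 4 2 9 6 0 10 3 5 7]

Answer: 1 8 4 2 9 6 0 10 3 5 7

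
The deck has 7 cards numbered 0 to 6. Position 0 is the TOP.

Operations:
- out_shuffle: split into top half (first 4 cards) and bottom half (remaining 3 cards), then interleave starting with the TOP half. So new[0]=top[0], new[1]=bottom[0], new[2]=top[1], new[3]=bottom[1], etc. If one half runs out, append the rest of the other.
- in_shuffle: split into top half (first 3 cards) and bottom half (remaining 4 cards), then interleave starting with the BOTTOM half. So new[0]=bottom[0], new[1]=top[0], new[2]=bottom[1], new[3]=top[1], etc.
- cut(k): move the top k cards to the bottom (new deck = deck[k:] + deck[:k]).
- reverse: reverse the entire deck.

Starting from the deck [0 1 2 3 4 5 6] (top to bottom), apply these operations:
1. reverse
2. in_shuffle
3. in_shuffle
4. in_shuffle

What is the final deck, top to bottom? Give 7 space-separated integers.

After op 1 (reverse): [6 5 4 3 2 1 0]
After op 2 (in_shuffle): [3 6 2 5 1 4 0]
After op 3 (in_shuffle): [5 3 1 6 4 2 0]
After op 4 (in_shuffle): [6 5 4 3 2 1 0]

Answer: 6 5 4 3 2 1 0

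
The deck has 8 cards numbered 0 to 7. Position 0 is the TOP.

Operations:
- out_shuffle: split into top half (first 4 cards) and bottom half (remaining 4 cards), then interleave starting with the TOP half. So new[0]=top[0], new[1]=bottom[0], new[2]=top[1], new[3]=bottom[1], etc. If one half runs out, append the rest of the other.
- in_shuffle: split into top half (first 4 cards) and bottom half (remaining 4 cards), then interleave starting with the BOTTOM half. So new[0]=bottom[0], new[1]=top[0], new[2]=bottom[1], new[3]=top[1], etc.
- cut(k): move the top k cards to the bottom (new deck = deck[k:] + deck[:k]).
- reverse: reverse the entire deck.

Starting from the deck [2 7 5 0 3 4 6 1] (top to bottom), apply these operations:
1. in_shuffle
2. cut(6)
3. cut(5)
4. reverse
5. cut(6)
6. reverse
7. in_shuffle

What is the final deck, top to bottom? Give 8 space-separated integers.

Answer: 2 5 4 1 7 0 6 3

Derivation:
After op 1 (in_shuffle): [3 2 4 7 6 5 1 0]
After op 2 (cut(6)): [1 0 3 2 4 7 6 5]
After op 3 (cut(5)): [7 6 5 1 0 3 2 4]
After op 4 (reverse): [4 2 3 0 1 5 6 7]
After op 5 (cut(6)): [6 7 4 2 3 0 1 5]
After op 6 (reverse): [5 1 0 3 2 4 7 6]
After op 7 (in_shuffle): [2 5 4 1 7 0 6 3]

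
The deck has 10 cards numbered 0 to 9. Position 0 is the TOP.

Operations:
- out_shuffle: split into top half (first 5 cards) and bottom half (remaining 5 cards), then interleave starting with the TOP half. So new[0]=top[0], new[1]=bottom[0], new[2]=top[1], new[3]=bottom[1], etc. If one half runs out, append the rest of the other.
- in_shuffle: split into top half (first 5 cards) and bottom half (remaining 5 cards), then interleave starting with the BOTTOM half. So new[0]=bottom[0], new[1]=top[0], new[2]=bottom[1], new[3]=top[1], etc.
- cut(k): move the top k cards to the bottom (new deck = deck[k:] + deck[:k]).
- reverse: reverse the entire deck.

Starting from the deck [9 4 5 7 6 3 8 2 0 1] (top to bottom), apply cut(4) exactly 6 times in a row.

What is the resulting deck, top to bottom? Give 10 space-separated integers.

After op 1 (cut(4)): [6 3 8 2 0 1 9 4 5 7]
After op 2 (cut(4)): [0 1 9 4 5 7 6 3 8 2]
After op 3 (cut(4)): [5 7 6 3 8 2 0 1 9 4]
After op 4 (cut(4)): [8 2 0 1 9 4 5 7 6 3]
After op 5 (cut(4)): [9 4 5 7 6 3 8 2 0 1]
After op 6 (cut(4)): [6 3 8 2 0 1 9 4 5 7]

Answer: 6 3 8 2 0 1 9 4 5 7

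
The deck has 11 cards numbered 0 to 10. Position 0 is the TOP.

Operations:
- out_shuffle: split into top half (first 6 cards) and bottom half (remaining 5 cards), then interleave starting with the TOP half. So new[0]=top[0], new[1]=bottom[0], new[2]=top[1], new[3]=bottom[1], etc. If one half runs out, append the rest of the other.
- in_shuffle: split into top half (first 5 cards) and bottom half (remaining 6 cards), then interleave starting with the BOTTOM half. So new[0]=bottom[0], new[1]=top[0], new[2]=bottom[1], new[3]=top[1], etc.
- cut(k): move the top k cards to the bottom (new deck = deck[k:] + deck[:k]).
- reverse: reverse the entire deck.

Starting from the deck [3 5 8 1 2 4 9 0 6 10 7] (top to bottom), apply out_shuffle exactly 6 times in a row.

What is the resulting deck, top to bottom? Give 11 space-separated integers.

Answer: 3 4 7 2 10 1 6 8 0 5 9

Derivation:
After op 1 (out_shuffle): [3 9 5 0 8 6 1 10 2 7 4]
After op 2 (out_shuffle): [3 1 9 10 5 2 0 7 8 4 6]
After op 3 (out_shuffle): [3 0 1 7 9 8 10 4 5 6 2]
After op 4 (out_shuffle): [3 10 0 4 1 5 7 6 9 2 8]
After op 5 (out_shuffle): [3 7 10 6 0 9 4 2 1 8 5]
After op 6 (out_shuffle): [3 4 7 2 10 1 6 8 0 5 9]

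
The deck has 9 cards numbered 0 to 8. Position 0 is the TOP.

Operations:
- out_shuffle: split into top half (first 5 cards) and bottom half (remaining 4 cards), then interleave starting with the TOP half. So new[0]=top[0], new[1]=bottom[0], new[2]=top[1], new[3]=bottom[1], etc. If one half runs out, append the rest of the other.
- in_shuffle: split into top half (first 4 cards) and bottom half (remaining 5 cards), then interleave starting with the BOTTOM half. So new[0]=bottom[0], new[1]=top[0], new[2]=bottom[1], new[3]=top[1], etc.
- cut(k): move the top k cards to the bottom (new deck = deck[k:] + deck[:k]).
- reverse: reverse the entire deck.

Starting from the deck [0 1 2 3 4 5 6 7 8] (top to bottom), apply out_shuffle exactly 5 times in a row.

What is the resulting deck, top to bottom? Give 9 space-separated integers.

Answer: 0 2 4 6 8 1 3 5 7

Derivation:
After op 1 (out_shuffle): [0 5 1 6 2 7 3 8 4]
After op 2 (out_shuffle): [0 7 5 3 1 8 6 4 2]
After op 3 (out_shuffle): [0 8 7 6 5 4 3 2 1]
After op 4 (out_shuffle): [0 4 8 3 7 2 6 1 5]
After op 5 (out_shuffle): [0 2 4 6 8 1 3 5 7]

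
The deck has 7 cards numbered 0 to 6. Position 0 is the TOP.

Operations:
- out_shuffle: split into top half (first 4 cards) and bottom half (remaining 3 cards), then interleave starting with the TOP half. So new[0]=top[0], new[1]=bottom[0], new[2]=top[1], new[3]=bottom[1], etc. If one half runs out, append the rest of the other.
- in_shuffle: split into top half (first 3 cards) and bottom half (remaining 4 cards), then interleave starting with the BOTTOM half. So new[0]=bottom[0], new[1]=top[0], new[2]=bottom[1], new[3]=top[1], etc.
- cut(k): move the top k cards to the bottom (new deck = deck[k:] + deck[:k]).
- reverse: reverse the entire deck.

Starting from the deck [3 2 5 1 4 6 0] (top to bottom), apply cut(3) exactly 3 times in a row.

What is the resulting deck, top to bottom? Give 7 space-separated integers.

After op 1 (cut(3)): [1 4 6 0 3 2 5]
After op 2 (cut(3)): [0 3 2 5 1 4 6]
After op 3 (cut(3)): [5 1 4 6 0 3 2]

Answer: 5 1 4 6 0 3 2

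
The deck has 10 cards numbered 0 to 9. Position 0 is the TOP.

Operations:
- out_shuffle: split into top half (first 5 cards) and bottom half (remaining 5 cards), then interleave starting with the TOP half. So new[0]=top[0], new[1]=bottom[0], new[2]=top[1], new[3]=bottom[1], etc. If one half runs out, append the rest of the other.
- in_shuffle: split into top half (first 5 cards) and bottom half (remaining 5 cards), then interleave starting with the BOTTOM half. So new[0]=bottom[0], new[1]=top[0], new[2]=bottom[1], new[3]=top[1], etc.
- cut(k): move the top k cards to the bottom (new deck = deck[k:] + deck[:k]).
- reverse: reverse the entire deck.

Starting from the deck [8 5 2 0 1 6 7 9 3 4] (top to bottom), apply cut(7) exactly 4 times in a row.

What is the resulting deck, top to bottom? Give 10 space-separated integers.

Answer: 3 4 8 5 2 0 1 6 7 9

Derivation:
After op 1 (cut(7)): [9 3 4 8 5 2 0 1 6 7]
After op 2 (cut(7)): [1 6 7 9 3 4 8 5 2 0]
After op 3 (cut(7)): [5 2 0 1 6 7 9 3 4 8]
After op 4 (cut(7)): [3 4 8 5 2 0 1 6 7 9]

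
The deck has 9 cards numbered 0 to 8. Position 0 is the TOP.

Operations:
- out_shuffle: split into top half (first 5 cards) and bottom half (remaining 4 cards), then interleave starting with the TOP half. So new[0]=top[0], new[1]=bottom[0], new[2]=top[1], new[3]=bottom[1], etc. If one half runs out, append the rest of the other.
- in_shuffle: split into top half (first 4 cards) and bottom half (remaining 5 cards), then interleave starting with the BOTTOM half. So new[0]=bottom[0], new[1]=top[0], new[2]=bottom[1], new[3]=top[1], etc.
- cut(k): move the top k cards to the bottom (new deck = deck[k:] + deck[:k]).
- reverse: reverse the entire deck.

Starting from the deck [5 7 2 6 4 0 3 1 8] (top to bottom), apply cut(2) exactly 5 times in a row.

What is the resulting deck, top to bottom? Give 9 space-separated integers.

Answer: 7 2 6 4 0 3 1 8 5

Derivation:
After op 1 (cut(2)): [2 6 4 0 3 1 8 5 7]
After op 2 (cut(2)): [4 0 3 1 8 5 7 2 6]
After op 3 (cut(2)): [3 1 8 5 7 2 6 4 0]
After op 4 (cut(2)): [8 5 7 2 6 4 0 3 1]
After op 5 (cut(2)): [7 2 6 4 0 3 1 8 5]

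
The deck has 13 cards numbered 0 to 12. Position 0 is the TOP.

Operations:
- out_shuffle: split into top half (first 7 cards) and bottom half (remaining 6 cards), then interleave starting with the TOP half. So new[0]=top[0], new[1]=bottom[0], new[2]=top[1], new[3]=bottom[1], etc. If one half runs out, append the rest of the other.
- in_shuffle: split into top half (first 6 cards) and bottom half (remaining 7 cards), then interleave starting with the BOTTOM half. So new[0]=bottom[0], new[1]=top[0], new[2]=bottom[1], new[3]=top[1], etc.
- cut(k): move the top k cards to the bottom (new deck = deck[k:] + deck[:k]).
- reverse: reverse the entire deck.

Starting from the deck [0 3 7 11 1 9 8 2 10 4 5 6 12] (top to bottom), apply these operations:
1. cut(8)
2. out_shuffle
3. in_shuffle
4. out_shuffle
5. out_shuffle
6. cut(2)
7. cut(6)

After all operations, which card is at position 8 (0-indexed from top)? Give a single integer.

Answer: 12

Derivation:
After op 1 (cut(8)): [10 4 5 6 12 0 3 7 11 1 9 8 2]
After op 2 (out_shuffle): [10 7 4 11 5 1 6 9 12 8 0 2 3]
After op 3 (in_shuffle): [6 10 9 7 12 4 8 11 0 5 2 1 3]
After op 4 (out_shuffle): [6 11 10 0 9 5 7 2 12 1 4 3 8]
After op 5 (out_shuffle): [6 2 11 12 10 1 0 4 9 3 5 8 7]
After op 6 (cut(2)): [11 12 10 1 0 4 9 3 5 8 7 6 2]
After op 7 (cut(6)): [9 3 5 8 7 6 2 11 12 10 1 0 4]
Position 8: card 12.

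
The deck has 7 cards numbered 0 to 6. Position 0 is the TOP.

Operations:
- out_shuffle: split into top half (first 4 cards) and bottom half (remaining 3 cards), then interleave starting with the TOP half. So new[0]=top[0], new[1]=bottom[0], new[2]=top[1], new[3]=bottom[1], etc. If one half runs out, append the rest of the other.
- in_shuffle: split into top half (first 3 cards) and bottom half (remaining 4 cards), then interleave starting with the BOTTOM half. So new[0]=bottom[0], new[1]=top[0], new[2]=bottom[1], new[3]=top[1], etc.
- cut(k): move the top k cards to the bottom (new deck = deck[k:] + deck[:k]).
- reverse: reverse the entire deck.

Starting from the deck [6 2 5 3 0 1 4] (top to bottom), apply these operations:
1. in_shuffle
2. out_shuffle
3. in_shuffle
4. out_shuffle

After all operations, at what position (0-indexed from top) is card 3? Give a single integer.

Answer: 2

Derivation:
After op 1 (in_shuffle): [3 6 0 2 1 5 4]
After op 2 (out_shuffle): [3 1 6 5 0 4 2]
After op 3 (in_shuffle): [5 3 0 1 4 6 2]
After op 4 (out_shuffle): [5 4 3 6 0 2 1]
Card 3 is at position 2.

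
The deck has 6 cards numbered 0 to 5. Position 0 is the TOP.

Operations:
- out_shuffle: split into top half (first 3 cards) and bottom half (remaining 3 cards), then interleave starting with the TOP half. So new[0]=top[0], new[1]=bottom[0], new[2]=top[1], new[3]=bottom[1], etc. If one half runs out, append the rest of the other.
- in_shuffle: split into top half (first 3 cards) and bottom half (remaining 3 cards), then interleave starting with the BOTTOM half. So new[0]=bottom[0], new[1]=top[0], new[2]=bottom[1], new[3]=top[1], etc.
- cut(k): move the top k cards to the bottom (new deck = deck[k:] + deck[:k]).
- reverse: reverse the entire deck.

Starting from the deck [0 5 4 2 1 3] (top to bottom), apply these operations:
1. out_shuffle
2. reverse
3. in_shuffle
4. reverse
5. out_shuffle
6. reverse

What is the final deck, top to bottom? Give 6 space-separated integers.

Answer: 5 4 3 0 2 1

Derivation:
After op 1 (out_shuffle): [0 2 5 1 4 3]
After op 2 (reverse): [3 4 1 5 2 0]
After op 3 (in_shuffle): [5 3 2 4 0 1]
After op 4 (reverse): [1 0 4 2 3 5]
After op 5 (out_shuffle): [1 2 0 3 4 5]
After op 6 (reverse): [5 4 3 0 2 1]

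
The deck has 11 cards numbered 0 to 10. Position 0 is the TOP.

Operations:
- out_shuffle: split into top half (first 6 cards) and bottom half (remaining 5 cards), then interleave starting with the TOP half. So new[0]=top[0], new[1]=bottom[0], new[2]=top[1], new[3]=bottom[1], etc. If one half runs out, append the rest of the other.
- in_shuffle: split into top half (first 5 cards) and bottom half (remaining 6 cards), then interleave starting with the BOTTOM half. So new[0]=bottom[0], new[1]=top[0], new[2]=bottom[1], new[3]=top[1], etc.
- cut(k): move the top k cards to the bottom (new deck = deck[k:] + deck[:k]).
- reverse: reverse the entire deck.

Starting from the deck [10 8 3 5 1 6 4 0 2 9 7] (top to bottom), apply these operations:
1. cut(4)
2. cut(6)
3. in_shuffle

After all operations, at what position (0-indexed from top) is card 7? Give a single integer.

Answer: 1

Derivation:
After op 1 (cut(4)): [1 6 4 0 2 9 7 10 8 3 5]
After op 2 (cut(6)): [7 10 8 3 5 1 6 4 0 2 9]
After op 3 (in_shuffle): [1 7 6 10 4 8 0 3 2 5 9]
Card 7 is at position 1.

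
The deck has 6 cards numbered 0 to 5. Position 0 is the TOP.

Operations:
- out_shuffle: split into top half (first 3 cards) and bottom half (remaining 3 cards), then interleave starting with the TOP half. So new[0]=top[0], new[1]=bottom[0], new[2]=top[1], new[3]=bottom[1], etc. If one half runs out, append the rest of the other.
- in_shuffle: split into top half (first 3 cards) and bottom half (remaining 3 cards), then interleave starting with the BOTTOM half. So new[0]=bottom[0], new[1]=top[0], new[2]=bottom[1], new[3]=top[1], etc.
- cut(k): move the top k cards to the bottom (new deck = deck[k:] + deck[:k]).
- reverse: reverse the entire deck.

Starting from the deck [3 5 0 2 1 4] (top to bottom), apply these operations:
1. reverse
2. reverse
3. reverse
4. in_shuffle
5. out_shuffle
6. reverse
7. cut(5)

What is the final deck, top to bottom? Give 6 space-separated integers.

Answer: 0 2 5 3 4 1

Derivation:
After op 1 (reverse): [4 1 2 0 5 3]
After op 2 (reverse): [3 5 0 2 1 4]
After op 3 (reverse): [4 1 2 0 5 3]
After op 4 (in_shuffle): [0 4 5 1 3 2]
After op 5 (out_shuffle): [0 1 4 3 5 2]
After op 6 (reverse): [2 5 3 4 1 0]
After op 7 (cut(5)): [0 2 5 3 4 1]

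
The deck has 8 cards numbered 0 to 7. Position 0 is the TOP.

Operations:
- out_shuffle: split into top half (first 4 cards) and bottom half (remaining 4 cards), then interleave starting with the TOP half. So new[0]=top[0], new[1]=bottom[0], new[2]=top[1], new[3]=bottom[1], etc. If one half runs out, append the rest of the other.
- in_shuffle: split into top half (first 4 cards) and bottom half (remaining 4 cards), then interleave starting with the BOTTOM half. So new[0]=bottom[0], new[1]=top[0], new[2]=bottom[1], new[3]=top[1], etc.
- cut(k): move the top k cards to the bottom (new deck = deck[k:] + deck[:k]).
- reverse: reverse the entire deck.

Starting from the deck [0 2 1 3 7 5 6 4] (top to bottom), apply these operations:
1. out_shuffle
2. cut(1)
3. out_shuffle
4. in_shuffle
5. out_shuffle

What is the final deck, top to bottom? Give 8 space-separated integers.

After op 1 (out_shuffle): [0 7 2 5 1 6 3 4]
After op 2 (cut(1)): [7 2 5 1 6 3 4 0]
After op 3 (out_shuffle): [7 6 2 3 5 4 1 0]
After op 4 (in_shuffle): [5 7 4 6 1 2 0 3]
After op 5 (out_shuffle): [5 1 7 2 4 0 6 3]

Answer: 5 1 7 2 4 0 6 3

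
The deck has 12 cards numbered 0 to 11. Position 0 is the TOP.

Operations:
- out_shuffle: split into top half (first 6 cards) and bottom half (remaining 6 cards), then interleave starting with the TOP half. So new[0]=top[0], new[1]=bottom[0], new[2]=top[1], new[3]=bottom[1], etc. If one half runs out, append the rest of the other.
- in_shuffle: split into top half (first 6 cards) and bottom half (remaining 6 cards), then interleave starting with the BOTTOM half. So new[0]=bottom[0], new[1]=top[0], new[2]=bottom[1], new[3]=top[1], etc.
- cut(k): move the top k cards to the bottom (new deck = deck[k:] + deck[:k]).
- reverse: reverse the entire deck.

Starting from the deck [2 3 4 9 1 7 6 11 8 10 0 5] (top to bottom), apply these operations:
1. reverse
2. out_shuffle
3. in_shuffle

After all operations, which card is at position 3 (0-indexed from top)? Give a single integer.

Answer: 7

Derivation:
After op 1 (reverse): [5 0 10 8 11 6 7 1 9 4 3 2]
After op 2 (out_shuffle): [5 7 0 1 10 9 8 4 11 3 6 2]
After op 3 (in_shuffle): [8 5 4 7 11 0 3 1 6 10 2 9]
Position 3: card 7.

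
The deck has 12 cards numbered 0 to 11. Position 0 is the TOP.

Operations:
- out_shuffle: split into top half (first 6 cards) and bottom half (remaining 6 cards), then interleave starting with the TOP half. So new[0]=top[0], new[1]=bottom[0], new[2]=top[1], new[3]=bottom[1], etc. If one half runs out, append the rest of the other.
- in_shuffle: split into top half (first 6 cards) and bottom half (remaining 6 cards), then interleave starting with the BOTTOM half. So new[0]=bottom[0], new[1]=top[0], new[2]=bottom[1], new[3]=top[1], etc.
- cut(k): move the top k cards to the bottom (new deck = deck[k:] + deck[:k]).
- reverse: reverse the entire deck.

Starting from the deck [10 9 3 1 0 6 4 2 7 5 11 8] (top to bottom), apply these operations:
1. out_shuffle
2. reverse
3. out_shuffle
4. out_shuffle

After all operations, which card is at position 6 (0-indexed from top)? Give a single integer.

Answer: 3

Derivation:
After op 1 (out_shuffle): [10 4 9 2 3 7 1 5 0 11 6 8]
After op 2 (reverse): [8 6 11 0 5 1 7 3 2 9 4 10]
After op 3 (out_shuffle): [8 7 6 3 11 2 0 9 5 4 1 10]
After op 4 (out_shuffle): [8 0 7 9 6 5 3 4 11 1 2 10]
Position 6: card 3.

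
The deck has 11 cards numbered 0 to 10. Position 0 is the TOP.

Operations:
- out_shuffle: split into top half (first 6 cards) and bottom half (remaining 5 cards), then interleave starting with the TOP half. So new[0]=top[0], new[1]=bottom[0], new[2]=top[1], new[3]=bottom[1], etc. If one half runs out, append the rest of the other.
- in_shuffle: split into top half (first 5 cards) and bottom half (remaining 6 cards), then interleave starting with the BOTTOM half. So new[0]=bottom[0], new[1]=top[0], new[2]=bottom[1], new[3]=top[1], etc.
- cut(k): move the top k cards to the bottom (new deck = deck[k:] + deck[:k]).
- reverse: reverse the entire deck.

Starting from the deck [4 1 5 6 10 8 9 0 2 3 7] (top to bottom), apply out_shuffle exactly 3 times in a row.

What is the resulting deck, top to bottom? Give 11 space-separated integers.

After op 1 (out_shuffle): [4 9 1 0 5 2 6 3 10 7 8]
After op 2 (out_shuffle): [4 6 9 3 1 10 0 7 5 8 2]
After op 3 (out_shuffle): [4 0 6 7 9 5 3 8 1 2 10]

Answer: 4 0 6 7 9 5 3 8 1 2 10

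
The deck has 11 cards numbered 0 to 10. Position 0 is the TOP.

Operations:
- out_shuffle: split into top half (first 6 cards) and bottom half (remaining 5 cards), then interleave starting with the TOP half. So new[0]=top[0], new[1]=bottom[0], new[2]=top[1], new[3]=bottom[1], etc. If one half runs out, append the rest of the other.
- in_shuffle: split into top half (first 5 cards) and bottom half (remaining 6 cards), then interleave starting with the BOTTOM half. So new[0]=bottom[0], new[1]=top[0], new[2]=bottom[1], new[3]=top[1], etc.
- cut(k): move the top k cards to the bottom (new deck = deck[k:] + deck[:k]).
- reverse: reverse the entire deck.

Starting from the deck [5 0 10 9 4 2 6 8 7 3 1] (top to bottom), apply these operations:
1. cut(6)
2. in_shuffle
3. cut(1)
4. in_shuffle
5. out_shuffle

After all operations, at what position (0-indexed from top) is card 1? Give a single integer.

Answer: 1

Derivation:
After op 1 (cut(6)): [6 8 7 3 1 5 0 10 9 4 2]
After op 2 (in_shuffle): [5 6 0 8 10 7 9 3 4 1 2]
After op 3 (cut(1)): [6 0 8 10 7 9 3 4 1 2 5]
After op 4 (in_shuffle): [9 6 3 0 4 8 1 10 2 7 5]
After op 5 (out_shuffle): [9 1 6 10 3 2 0 7 4 5 8]
Card 1 is at position 1.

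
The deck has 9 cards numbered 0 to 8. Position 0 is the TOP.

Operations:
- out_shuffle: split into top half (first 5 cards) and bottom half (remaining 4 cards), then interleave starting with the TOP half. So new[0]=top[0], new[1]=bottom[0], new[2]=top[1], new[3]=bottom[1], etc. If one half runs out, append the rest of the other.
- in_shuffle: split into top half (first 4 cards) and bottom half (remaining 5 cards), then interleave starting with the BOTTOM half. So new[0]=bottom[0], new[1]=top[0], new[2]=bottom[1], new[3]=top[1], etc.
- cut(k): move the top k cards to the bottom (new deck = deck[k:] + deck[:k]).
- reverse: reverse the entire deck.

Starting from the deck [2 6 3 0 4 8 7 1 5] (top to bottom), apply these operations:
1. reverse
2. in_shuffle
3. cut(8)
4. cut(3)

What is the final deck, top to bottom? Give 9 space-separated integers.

After op 1 (reverse): [5 1 7 8 4 0 3 6 2]
After op 2 (in_shuffle): [4 5 0 1 3 7 6 8 2]
After op 3 (cut(8)): [2 4 5 0 1 3 7 6 8]
After op 4 (cut(3)): [0 1 3 7 6 8 2 4 5]

Answer: 0 1 3 7 6 8 2 4 5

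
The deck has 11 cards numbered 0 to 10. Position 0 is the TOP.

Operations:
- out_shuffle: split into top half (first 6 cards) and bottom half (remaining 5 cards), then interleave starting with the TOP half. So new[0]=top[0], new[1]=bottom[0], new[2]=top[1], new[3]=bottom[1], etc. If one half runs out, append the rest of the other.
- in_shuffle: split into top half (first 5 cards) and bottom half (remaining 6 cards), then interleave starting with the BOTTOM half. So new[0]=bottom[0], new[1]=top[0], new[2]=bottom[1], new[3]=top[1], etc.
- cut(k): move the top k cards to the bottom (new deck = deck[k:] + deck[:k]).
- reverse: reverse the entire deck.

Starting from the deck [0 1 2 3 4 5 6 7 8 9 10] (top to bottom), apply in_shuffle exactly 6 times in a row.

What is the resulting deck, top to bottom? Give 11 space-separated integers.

Answer: 4 9 3 8 2 7 1 6 0 5 10

Derivation:
After op 1 (in_shuffle): [5 0 6 1 7 2 8 3 9 4 10]
After op 2 (in_shuffle): [2 5 8 0 3 6 9 1 4 7 10]
After op 3 (in_shuffle): [6 2 9 5 1 8 4 0 7 3 10]
After op 4 (in_shuffle): [8 6 4 2 0 9 7 5 3 1 10]
After op 5 (in_shuffle): [9 8 7 6 5 4 3 2 1 0 10]
After op 6 (in_shuffle): [4 9 3 8 2 7 1 6 0 5 10]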